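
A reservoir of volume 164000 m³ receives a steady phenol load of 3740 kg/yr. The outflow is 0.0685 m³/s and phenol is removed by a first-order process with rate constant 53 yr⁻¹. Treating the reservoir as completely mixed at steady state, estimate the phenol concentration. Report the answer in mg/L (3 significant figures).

Outflow Q = 0.0685 m³/s × 3.156e+07 s/yr = 2.162e+06 m³/yr.
Steady-state CSTR mass balance: W = Q·C + k·V·C, so C = W/(Q + kV).
Q + kV = 2.162e+06 + 53·164000 = 1.085e+07 m³/yr.
C = 3740/1.085e+07 = 0.0003446 kg/m³ = 0.3446 mg/L.

0.345 mg/L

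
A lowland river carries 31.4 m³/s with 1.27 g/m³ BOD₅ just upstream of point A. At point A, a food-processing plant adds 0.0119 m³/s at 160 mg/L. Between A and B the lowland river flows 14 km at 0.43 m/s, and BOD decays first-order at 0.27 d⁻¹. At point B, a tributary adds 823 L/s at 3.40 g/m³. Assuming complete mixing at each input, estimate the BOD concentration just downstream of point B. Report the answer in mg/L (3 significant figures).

1.26 mg/L

After input A: C = (31.4·1.27 + 0.0119·160) / 31.41 = 1.33 mg/L.
Over the 14 km reach to input B (t = 3.256e+04 s = 0.3768 d), decay gives C = 1.33·exp(−0.27·0.3768) = 1.201 mg/L.
823 L/s = 0.823 m³/s.
After input B: C = (31.41·1.201 + 0.823·3.4) / 32.23 = 1.258 mg/L.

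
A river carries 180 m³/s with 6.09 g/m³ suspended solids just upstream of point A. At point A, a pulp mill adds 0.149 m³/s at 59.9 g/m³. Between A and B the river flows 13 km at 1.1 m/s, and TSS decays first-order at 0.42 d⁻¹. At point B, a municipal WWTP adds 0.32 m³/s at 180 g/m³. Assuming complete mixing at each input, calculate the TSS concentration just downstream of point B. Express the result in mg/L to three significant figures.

6.10 mg/L

After input A: C = (180·6.09 + 0.149·59.9) / 180.1 = 6.135 mg/L.
Over the 13 km reach to input B (t = 1.182e+04 s = 0.1368 d), decay gives C = 6.135·exp(−0.42·0.1368) = 5.792 mg/L.
After input B: C = (180.1·5.792 + 0.32·180) / 180.5 = 6.101 mg/L.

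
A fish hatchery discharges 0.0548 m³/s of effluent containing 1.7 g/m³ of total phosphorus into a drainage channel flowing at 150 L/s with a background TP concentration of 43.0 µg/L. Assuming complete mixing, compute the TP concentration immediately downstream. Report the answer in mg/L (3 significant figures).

0.486 mg/L

150 L/s = 0.15 m³/s.
43.0 µg/L = 0.043 mg/L.
Conservation of mass across the mixing zone: C = (0.0548·1.7 + 0.15·0.043) / (0.0548 + 0.15) = 0.09961/0.2048 = 0.4864 mg/L.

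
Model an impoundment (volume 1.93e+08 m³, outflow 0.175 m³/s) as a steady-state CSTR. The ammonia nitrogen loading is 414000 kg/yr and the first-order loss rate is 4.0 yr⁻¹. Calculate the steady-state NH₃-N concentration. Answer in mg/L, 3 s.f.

Outflow Q = 0.175 m³/s × 3.156e+07 s/yr = 5.523e+06 m³/yr.
Steady-state CSTR mass balance: W = Q·C + k·V·C, so C = W/(Q + kV).
Q + kV = 5.523e+06 + 4.0·1.93e+08 = 7.775e+08 m³/yr.
C = 414000/7.775e+08 = 0.0005325 kg/m³ = 0.5325 mg/L.

0.532 mg/L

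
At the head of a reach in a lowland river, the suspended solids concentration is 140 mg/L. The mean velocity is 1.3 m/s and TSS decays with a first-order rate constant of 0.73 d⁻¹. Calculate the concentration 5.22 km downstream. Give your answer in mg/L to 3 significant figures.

135 mg/L

Travel time t = 5.22 km / 1.3 m/s = 5220/1.3 = 4015 s = 0.04647 d.
First-order decay: C = 140·exp(−0.73·0.04647) = 140·0.9666 = 135.3 mg/L.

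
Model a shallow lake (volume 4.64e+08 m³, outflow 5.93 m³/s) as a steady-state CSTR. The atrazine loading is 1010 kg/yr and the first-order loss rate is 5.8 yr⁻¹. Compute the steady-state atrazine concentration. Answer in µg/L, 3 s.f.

0.351 µg/L

Outflow Q = 5.93 m³/s × 3.156e+07 s/yr = 1.871e+08 m³/yr.
Steady-state CSTR mass balance: W = Q·C + k·V·C, so C = W/(Q + kV).
Q + kV = 1.871e+08 + 5.8·4.64e+08 = 2.878e+09 m³/yr.
C = 1010/2.878e+09 = 3.509e-07 kg/m³ = 0.0003509 mg/L = 0.3509 µg/L.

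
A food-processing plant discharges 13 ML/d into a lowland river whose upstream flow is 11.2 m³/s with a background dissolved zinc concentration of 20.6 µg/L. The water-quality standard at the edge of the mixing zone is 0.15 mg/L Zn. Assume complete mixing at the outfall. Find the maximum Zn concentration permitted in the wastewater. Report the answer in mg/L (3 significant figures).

9.78 mg/L

13 ML/d = 0.1505 m³/s.
20.6 µg/L = 0.0206 mg/L.
Mass balance: 0.15·11.35 = 0.1505·Cₑ + 11.2·0.0206.
Cₑ = (1.703 − 0.2307) / 0.1505 = 9.782 mg/L.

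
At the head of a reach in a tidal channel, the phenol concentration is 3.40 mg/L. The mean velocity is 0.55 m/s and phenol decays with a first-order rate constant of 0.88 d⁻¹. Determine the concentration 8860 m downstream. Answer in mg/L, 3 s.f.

Travel time t = 8860 m / 0.55 m/s = 8860/0.55 = 1.611e+04 s = 0.1864 d.
First-order decay: C = 3.40·exp(−0.88·0.1864) = 3.40·0.8487 = 2.886 mg/L.

2.89 mg/L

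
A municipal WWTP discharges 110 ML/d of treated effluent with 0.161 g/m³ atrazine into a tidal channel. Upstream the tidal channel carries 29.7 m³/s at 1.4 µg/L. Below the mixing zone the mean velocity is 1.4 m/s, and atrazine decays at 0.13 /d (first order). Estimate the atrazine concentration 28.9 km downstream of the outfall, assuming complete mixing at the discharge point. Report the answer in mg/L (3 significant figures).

110 ML/d = 1.273 m³/s.
1.4 µg/L = 0.0014 mg/L.
After complete mixing, C₀ = (1.273·0.161 + 29.7·0.0014) / 30.97 = 0.00796 mg/L.
Travel time t = 2.89e+04 m / 1.4 m/s = 2.064e+04 s = 0.2389 d.
C = 0.00796·exp(−0.13·0.2389) = 0.00796·0.9694 = 0.007717 mg/L.

0.00772 mg/L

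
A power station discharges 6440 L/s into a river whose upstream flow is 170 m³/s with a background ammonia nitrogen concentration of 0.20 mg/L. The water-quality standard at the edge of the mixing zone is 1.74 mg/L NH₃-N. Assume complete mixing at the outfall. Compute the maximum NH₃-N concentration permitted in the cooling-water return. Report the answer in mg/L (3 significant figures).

42.4 mg/L

6440 L/s = 6.44 m³/s.
Mass balance: 1.74·176.4 = 6.44·Cₑ + 170·0.2.
Cₑ = (307 − 34) / 6.44 = 42.39 mg/L.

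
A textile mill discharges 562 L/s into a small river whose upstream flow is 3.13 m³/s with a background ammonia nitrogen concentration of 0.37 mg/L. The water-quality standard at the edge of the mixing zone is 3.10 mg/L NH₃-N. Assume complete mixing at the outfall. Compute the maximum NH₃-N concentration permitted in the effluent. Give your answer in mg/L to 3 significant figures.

562 L/s = 0.562 m³/s.
Mass balance: 3.1·3.692 = 0.562·Cₑ + 3.13·0.37.
Cₑ = (11.45 − 1.158) / 0.562 = 18.3 mg/L.

18.3 mg/L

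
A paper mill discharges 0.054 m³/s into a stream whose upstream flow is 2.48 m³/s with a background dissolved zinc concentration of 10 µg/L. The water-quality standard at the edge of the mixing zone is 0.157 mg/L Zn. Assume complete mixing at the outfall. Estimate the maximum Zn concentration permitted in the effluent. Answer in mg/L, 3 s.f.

6.91 mg/L

10 µg/L = 0.01 mg/L.
Mass balance: 0.157·2.534 = 0.054·Cₑ + 2.48·0.01.
Cₑ = (0.3978 − 0.0248) / 0.054 = 6.908 mg/L.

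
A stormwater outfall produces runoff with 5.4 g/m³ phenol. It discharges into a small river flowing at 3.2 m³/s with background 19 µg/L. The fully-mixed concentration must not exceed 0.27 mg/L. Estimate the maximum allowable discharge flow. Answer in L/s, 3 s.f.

157 L/s

19 µg/L = 0.019 mg/L.
Mass balance at complete mixing: C_std·(Q_w + Q_r) = Q_w·C_e + Q_r·C_b.
Rearranging, Q_w = Q_r·(C_std − C_b)/(C_e − C_std) = 3.2·(0.27 − 0.019) / (5.4 − 0.27) = 0.1566 m³/s.
= 156.6 L/s.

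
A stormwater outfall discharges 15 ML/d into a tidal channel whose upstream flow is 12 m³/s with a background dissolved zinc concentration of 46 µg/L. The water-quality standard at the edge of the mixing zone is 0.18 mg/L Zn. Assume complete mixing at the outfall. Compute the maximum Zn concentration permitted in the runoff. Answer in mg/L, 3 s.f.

15 ML/d = 0.1736 m³/s.
46 µg/L = 0.046 mg/L.
Mass balance: 0.18·12.17 = 0.1736·Cₑ + 12·0.046.
Cₑ = (2.191 − 0.552) / 0.1736 = 9.442 mg/L.

9.44 mg/L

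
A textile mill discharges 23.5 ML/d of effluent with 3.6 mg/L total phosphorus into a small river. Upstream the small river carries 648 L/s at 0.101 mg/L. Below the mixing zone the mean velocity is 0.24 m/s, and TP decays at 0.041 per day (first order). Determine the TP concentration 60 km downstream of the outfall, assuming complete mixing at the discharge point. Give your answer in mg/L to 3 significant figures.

1.01 mg/L

23.5 ML/d = 0.272 m³/s.
648 L/s = 0.648 m³/s.
After complete mixing, C₀ = (0.272·3.6 + 0.648·0.101) / 0.92 = 1.135 mg/L.
Travel time t = 6e+04 m / 0.24 m/s = 2.5e+05 s = 2.894 d.
C = 1.135·exp(−0.041·2.894) = 1.135·0.8881 = 1.008 mg/L.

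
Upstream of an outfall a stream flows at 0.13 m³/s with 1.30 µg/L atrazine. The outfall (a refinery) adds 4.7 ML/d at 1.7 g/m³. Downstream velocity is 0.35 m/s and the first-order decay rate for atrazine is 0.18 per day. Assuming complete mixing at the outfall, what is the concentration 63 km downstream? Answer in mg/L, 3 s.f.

4.7 ML/d = 0.0544 m³/s.
1.30 µg/L = 0.0013 mg/L.
After complete mixing, C₀ = (0.0544·1.7 + 0.13·0.0013) / 0.1844 = 0.5024 mg/L.
Travel time t = 6.3e+04 m / 0.35 m/s = 1.8e+05 s = 2.083 d.
C = 0.5024·exp(−0.18·2.083) = 0.5024·0.6873 = 0.3453 mg/L.

0.345 mg/L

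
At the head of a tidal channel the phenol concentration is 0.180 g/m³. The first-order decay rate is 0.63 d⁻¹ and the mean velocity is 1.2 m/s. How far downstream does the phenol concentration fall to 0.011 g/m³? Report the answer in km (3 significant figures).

460 km

From C = C₀·e^(−kt), t = ln(C₀/C)/k = ln(0.180/0.011)/0.63 = 2.795/0.63 = 4.437 d.
Distance = v·t = 1.2 m/s × 3.833e+05 s = 4.6e+05 m = 460 km.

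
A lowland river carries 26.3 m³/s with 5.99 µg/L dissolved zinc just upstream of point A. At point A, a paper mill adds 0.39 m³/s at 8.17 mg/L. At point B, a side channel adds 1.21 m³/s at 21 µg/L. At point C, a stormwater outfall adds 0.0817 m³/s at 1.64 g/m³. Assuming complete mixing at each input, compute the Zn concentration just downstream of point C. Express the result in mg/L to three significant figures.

0.125 mg/L

5.99 µg/L = 0.00599 mg/L.
After input A: C = (26.3·0.00599 + 0.39·8.17) / 26.69 = 0.1253 mg/L.
21 µg/L = 0.021 mg/L.
After input B: C = (26.69·0.1253 + 1.21·0.021) / 27.9 = 0.1208 mg/L.
After input C: C = (27.9·0.1208 + 0.0817·1.64) / 27.98 = 0.1252 mg/L.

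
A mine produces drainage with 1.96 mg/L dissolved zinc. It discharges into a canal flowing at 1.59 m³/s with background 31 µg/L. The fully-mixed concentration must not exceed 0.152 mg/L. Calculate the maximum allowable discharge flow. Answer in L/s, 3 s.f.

31 µg/L = 0.031 mg/L.
Mass balance at complete mixing: C_std·(Q_w + Q_r) = Q_w·C_e + Q_r·C_b.
Rearranging, Q_w = Q_r·(C_std − C_b)/(C_e − C_std) = 1.59·(0.152 − 0.031) / (1.96 − 0.152) = 0.1064 m³/s.
= 106.4 L/s.

106 L/s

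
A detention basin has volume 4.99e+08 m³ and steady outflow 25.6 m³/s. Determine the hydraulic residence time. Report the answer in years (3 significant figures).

0.618 yr

Q = 25.6 m³/s × 3.156e+07 s/yr = 8.079e+08 m³/yr.
Hydraulic residence time τ = V/Q = 4.99e+08/8.079e+08 = 0.6177 yr.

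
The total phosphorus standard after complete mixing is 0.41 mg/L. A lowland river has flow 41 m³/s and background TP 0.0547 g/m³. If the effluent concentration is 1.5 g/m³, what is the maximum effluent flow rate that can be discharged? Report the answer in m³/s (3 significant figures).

Mass balance at complete mixing: C_std·(Q_w + Q_r) = Q_w·C_e + Q_r·C_b.
Rearranging, Q_w = Q_r·(C_std − C_b)/(C_e − C_std) = 41·(0.41 − 0.0547) / (1.5 − 0.41) = 13.36 m³/s.

13.4 m³/s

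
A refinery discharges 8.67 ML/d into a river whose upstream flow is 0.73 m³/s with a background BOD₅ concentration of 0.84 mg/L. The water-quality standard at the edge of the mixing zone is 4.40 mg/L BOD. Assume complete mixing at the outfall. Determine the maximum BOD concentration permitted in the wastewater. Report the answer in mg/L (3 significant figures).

30.3 mg/L

8.67 ML/d = 0.1003 m³/s.
Mass balance: 4.4·0.8303 = 0.1003·Cₑ + 0.73·0.84.
Cₑ = (3.654 − 0.6132) / 0.1003 = 30.3 mg/L.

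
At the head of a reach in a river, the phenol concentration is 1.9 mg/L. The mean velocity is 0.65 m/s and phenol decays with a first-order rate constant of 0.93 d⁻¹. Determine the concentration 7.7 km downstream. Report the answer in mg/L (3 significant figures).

Travel time t = 7.7 km / 0.65 m/s = 7700/0.65 = 1.185e+04 s = 0.1371 d.
First-order decay: C = 1.9·exp(−0.93·0.1371) = 1.9·0.8803 = 1.673 mg/L.

1.67 mg/L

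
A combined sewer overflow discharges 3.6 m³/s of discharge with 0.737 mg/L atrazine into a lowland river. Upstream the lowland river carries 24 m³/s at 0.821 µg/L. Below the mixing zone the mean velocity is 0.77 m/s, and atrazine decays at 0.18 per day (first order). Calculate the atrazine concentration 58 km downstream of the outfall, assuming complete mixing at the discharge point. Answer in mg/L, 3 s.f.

0.821 µg/L = 0.000821 mg/L.
After complete mixing, C₀ = (3.6·0.737 + 24·0.000821) / 27.6 = 0.09684 mg/L.
Travel time t = 5.8e+04 m / 0.77 m/s = 7.532e+04 s = 0.8718 d.
C = 0.09684·exp(−0.18·0.8718) = 0.09684·0.8548 = 0.08278 mg/L.

0.0828 mg/L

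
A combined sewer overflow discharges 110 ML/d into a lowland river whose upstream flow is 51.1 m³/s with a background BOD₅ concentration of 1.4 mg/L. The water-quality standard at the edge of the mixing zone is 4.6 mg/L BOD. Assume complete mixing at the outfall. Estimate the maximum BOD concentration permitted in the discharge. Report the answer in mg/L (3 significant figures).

110 ML/d = 1.273 m³/s.
Mass balance: 4.6·52.37 = 1.273·Cₑ + 51.1·1.4.
Cₑ = (240.9 − 71.54) / 1.273 = 133 mg/L.

133 mg/L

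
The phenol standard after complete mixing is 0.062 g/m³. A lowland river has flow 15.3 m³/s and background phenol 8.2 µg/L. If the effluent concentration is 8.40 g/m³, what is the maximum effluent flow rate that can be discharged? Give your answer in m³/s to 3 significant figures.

0.0987 m³/s

8.2 µg/L = 0.0082 mg/L.
Mass balance at complete mixing: C_std·(Q_w + Q_r) = Q_w·C_e + Q_r·C_b.
Rearranging, Q_w = Q_r·(C_std − C_b)/(C_e − C_std) = 15.3·(0.062 − 0.0082) / (8.4 − 0.062) = 0.09872 m³/s.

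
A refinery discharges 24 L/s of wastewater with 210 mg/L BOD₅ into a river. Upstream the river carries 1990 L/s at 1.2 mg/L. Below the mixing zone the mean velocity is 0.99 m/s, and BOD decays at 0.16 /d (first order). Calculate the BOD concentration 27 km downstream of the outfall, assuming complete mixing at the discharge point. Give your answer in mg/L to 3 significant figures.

3.51 mg/L

24 L/s = 0.024 m³/s.
1990 L/s = 1.99 m³/s.
After complete mixing, C₀ = (0.024·210 + 1.99·1.2) / 2.014 = 3.688 mg/L.
Travel time t = 2.7e+04 m / 0.99 m/s = 2.727e+04 s = 0.3157 d.
C = 3.688·exp(−0.16·0.3157) = 3.688·0.9507 = 3.507 mg/L.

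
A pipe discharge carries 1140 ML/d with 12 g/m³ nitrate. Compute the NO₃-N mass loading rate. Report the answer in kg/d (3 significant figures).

13700 kg/d

1140 ML/d = 13.19 m³/s.
Mass flux = Q·C = 13.19 m³/s × 12 g/m³ = 158.3 g/s.
= 158.3 g/s × 86.4 = 1.368e+04 kg/d.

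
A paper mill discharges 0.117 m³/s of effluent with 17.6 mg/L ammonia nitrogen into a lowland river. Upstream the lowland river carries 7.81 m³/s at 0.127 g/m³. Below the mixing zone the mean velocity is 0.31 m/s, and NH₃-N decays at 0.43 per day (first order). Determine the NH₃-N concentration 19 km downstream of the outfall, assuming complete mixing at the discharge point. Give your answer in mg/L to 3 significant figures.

After complete mixing, C₀ = (0.117·17.6 + 7.81·0.127) / 7.927 = 0.3849 mg/L.
Travel time t = 1.9e+04 m / 0.31 m/s = 6.129e+04 s = 0.7094 d.
C = 0.3849·exp(−0.43·0.7094) = 0.3849·0.7371 = 0.2837 mg/L.

0.284 mg/L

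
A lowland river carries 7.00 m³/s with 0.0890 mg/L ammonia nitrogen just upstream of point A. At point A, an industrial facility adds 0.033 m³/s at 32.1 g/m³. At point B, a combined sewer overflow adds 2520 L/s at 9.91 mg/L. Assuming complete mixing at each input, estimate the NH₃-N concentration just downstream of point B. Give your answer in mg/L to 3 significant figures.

2.79 mg/L

After input A: C = (7·0.089 + 0.033·32.1) / 7.033 = 0.2392 mg/L.
2520 L/s = 2.52 m³/s.
After input B: C = (7.033·0.2392 + 2.52·9.91) / 9.553 = 2.79 mg/L.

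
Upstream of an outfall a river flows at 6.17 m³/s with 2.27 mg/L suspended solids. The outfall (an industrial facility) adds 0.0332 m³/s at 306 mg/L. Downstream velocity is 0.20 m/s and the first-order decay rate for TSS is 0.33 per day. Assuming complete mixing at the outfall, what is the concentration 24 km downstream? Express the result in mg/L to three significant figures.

After complete mixing, C₀ = (0.0332·306 + 6.17·2.27) / 6.203 = 3.896 mg/L.
Travel time t = 2.4e+04 m / 0.20 m/s = 1.2e+05 s = 1.389 d.
C = 3.896·exp(−0.33·1.389) = 3.896·0.6323 = 2.463 mg/L.

2.46 mg/L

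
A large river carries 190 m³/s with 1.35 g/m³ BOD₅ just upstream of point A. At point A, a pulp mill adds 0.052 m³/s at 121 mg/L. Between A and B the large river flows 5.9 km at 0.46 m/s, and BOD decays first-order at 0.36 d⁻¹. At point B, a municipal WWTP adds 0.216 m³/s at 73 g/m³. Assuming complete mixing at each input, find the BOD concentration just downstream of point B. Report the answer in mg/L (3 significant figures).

After input A: C = (190·1.35 + 0.052·121) / 190.1 = 1.383 mg/L.
Over the 5.9 km reach to input B (t = 1.283e+04 s = 0.1485 d), decay gives C = 1.383·exp(−0.36·0.1485) = 1.311 mg/L.
After input B: C = (190.1·1.311 + 0.216·73) / 190.3 = 1.392 mg/L.

1.39 mg/L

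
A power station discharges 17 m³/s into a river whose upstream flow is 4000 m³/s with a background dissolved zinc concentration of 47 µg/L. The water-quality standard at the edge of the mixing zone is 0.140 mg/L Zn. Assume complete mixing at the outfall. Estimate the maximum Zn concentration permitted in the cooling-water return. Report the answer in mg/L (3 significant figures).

47 µg/L = 0.047 mg/L.
Mass balance: 0.14·4017 = 17·Cₑ + 4000·0.047.
Cₑ = (562.4 − 188) / 17 = 22.02 mg/L.

22.0 mg/L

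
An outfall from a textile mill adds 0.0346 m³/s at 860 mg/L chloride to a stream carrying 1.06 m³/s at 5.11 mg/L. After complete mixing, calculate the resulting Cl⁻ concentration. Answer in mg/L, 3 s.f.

32.1 mg/L

By mass balance at complete mixing, C = (0.0346·860 + 1.06·5.11) / (0.0346 + 1.06) = 35.17/1.095 = 32.13 mg/L.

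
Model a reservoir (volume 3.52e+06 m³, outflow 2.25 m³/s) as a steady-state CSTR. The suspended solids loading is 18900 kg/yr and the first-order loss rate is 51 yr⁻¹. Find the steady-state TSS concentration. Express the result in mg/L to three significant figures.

Outflow Q = 2.25 m³/s × 3.156e+07 s/yr = 7.1e+07 m³/yr.
Steady-state CSTR mass balance: W = Q·C + k·V·C, so C = W/(Q + kV).
Q + kV = 7.1e+07 + 51·3.52e+06 = 2.505e+08 m³/yr.
C = 18900/2.505e+08 = 7.544e-05 kg/m³ = 0.07544 mg/L.

0.0754 mg/L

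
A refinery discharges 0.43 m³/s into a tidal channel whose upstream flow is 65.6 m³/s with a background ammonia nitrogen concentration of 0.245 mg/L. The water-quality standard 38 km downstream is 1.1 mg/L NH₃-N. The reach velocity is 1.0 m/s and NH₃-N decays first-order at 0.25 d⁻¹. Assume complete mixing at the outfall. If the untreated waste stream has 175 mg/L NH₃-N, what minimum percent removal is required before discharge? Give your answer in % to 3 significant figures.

Travel time to the compliance point: t = 3.8e+04/1.0 = 3.8e+04 s = 0.4398 d; decay factor exp(−0.25·0.4398) = 0.8959.
So the concentration just after mixing may be at most 1.1/0.8959 = 1.228 mg/L.
Mass balance: 1.228·66.03 = 0.43·Cₑ + 65.6·0.245.
Cₑ = (81.07 − 16.07) / 0.43 = 151.2 mg/L.
Required removal = 1 − 151.2/175 = 13.62 %.

13.6 %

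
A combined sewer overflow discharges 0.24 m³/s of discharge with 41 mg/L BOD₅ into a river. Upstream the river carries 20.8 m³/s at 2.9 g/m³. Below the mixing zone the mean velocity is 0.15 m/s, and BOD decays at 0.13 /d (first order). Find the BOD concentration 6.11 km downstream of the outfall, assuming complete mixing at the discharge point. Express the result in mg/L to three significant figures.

After complete mixing, C₀ = (0.24·41 + 20.8·2.9) / 21.04 = 3.335 mg/L.
Travel time t = 6110 m / 0.15 m/s = 4.073e+04 s = 0.4715 d.
C = 3.335·exp(−0.13·0.4715) = 3.335·0.9406 = 3.136 mg/L.

3.14 mg/L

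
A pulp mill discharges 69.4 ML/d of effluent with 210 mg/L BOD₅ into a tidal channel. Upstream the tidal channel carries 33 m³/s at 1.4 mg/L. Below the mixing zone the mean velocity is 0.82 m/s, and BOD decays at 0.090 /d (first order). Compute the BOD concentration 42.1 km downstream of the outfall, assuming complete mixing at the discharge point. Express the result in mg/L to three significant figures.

6.03 mg/L

69.4 ML/d = 0.8032 m³/s.
After complete mixing, C₀ = (0.8032·210 + 33·1.4) / 33.8 = 6.357 mg/L.
Travel time t = 4.21e+04 m / 0.82 m/s = 5.134e+04 s = 0.5942 d.
C = 6.357·exp(−0.090·0.5942) = 6.357·0.9479 = 6.026 mg/L.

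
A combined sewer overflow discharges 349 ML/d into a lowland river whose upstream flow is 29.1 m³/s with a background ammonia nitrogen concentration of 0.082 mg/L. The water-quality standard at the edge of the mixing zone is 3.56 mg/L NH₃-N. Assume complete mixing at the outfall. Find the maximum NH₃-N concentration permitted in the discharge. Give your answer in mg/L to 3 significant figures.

349 ML/d = 4.039 m³/s.
Mass balance: 3.56·33.14 = 4.039·Cₑ + 29.1·0.082.
Cₑ = (118 − 2.386) / 4.039 = 28.62 mg/L.

28.6 mg/L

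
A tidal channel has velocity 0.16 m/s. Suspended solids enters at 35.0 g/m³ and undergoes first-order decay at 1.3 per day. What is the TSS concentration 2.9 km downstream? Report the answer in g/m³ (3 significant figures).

Travel time t = 2.9 km / 0.16 m/s = 2900/0.16 = 1.812e+04 s = 0.2098 d.
First-order decay: C = 35.0·exp(−1.3·0.2098) = 35.0·0.7613 = 26.65 g/m³.

26.6 g/m³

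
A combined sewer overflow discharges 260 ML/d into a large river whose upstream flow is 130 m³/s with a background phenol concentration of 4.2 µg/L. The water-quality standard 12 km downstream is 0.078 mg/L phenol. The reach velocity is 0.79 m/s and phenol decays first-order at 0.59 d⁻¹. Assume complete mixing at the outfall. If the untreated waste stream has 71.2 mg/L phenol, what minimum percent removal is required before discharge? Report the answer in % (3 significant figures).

260 ML/d = 3.009 m³/s.
4.2 µg/L = 0.0042 mg/L.
Travel time to the compliance point: t = 1.2e+04/0.79 = 1.519e+04 s = 0.1758 d; decay factor exp(−0.59·0.1758) = 0.9015.
So the concentration just after mixing may be at most 0.078/0.9015 = 0.08653 mg/L.
Mass balance: 0.08653·133 = 3.009·Cₑ + 130·0.0042.
Cₑ = (11.51 − 0.546) / 3.009 = 3.643 mg/L.
Required removal = 1 − 3.643/71.2 = 94.88 %.

94.9 %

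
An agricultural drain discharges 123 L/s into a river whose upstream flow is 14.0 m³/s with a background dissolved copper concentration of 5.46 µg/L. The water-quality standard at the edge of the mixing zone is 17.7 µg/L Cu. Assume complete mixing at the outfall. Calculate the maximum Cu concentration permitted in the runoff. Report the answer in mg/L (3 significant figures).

123 L/s = 0.123 m³/s.
5.46 µg/L = 0.00546 mg/L.
17.7 µg/L = 0.0177 mg/L.
Mass balance: 0.0177·14.12 = 0.123·Cₑ + 14·0.00546.
Cₑ = (0.25 − 0.07644) / 0.123 = 1.411 mg/L.

1.41 mg/L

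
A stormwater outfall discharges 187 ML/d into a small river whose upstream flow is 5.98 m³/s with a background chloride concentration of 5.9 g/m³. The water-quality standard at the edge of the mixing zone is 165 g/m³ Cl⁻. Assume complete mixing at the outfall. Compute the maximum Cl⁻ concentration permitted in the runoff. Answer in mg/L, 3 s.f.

187 ML/d = 2.164 m³/s.
Mass balance: 165·8.144 = 2.164·Cₑ + 5.98·5.9.
Cₑ = (1344 − 35.28) / 2.164 = 604.6 mg/L.

605 mg/L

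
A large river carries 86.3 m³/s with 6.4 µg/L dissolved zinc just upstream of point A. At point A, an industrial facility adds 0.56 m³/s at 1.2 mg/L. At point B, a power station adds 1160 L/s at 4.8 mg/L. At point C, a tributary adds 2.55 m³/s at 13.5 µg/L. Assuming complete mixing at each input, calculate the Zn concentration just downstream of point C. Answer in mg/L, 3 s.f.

0.0754 mg/L

6.4 µg/L = 0.0064 mg/L.
After input A: C = (86.3·0.0064 + 0.56·1.2) / 86.86 = 0.0141 mg/L.
1160 L/s = 1.16 m³/s.
After input B: C = (86.86·0.0141 + 1.16·4.8) / 88.02 = 0.07717 mg/L.
13.5 µg/L = 0.0135 mg/L.
After input C: C = (88.02·0.07717 + 2.55·0.0135) / 90.57 = 0.07538 mg/L.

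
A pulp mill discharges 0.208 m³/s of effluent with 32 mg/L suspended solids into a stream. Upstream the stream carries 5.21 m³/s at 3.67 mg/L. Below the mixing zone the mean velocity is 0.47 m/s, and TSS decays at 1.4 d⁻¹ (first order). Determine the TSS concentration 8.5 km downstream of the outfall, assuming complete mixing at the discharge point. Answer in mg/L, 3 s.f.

After complete mixing, C₀ = (0.208·32 + 5.21·3.67) / 5.418 = 4.758 mg/L.
Travel time t = 8500 m / 0.47 m/s = 1.809e+04 s = 0.2093 d.
C = 4.758·exp(−1.4·0.2093) = 4.758·0.746 = 3.549 mg/L.

3.55 mg/L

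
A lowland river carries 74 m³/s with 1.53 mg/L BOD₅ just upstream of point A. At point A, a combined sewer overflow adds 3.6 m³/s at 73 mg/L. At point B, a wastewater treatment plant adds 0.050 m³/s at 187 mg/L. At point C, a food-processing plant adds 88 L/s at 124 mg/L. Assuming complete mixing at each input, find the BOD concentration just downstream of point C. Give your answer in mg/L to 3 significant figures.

After input A: C = (74·1.53 + 3.6·73) / 77.6 = 4.846 mg/L.
After input B: C = (77.6·4.846 + 0.05·187) / 77.65 = 4.963 mg/L.
88 L/s = 0.088 m³/s.
After input C: C = (77.65·4.963 + 0.088·124) / 77.74 = 5.098 mg/L.

5.10 mg/L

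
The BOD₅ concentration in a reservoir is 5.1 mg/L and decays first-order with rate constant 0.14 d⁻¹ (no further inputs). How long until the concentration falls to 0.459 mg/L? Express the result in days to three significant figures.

t = ln(C₀/C)/k = ln(5.1/0.459)/0.14 = 2.408/0.14 = 17.2 d.

17.2 d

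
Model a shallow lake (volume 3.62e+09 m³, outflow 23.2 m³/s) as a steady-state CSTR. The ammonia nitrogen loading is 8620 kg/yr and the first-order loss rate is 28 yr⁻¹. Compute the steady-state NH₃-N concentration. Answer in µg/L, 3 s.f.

0.0844 µg/L

Outflow Q = 23.2 m³/s × 3.156e+07 s/yr = 7.321e+08 m³/yr.
Steady-state CSTR mass balance: W = Q·C + k·V·C, so C = W/(Q + kV).
Q + kV = 7.321e+08 + 28·3.62e+09 = 1.021e+11 m³/yr.
C = 8620/1.021e+11 = 8.443e-08 kg/m³ = 8.443e-05 mg/L = 0.08443 µg/L.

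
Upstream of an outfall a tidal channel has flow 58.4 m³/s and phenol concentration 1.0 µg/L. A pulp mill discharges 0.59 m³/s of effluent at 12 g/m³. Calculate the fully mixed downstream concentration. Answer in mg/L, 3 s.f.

0.121 mg/L

1.0 µg/L = 0.001 mg/L.
By mass balance at complete mixing, C = (0.59·12 + 58.4·0.001) / (0.59 + 58.4) = 7.138/58.99 = 0.121 mg/L.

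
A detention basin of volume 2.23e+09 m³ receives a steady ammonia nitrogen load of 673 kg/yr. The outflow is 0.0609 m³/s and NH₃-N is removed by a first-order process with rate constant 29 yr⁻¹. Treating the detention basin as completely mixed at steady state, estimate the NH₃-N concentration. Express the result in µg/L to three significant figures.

Outflow Q = 0.0609 m³/s × 3.156e+07 s/yr = 1.922e+06 m³/yr.
Steady-state CSTR mass balance: W = Q·C + k·V·C, so C = W/(Q + kV).
Q + kV = 1.922e+06 + 29·2.23e+09 = 6.467e+10 m³/yr.
C = 673/6.467e+10 = 1.041e-08 kg/m³ = 1.041e-05 mg/L = 0.01041 µg/L.

0.0104 µg/L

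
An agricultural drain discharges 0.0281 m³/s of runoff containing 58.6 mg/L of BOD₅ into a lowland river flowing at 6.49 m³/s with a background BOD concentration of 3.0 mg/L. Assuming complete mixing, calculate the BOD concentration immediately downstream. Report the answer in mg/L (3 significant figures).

Conservation of mass across the mixing zone: C = (0.0281·58.6 + 6.49·3) / (0.0281 + 6.49) = 21.12/6.518 = 3.24 mg/L.

3.24 mg/L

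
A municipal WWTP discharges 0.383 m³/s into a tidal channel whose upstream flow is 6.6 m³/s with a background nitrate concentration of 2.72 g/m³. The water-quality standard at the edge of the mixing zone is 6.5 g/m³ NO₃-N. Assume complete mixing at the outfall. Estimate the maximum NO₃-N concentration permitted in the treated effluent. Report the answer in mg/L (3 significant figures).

Mass balance: 6.5·6.983 = 0.383·Cₑ + 6.6·2.72.
Cₑ = (45.39 − 17.95) / 0.383 = 71.64 mg/L.

71.6 mg/L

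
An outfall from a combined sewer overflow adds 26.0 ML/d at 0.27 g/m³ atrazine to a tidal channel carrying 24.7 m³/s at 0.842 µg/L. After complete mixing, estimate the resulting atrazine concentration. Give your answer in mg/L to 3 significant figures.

0.00408 mg/L

26.0 ML/d = 0.3009 m³/s.
0.842 µg/L = 0.000842 mg/L.
By mass balance at complete mixing, C = (0.3009·0.27 + 24.7·0.000842) / (0.3009 + 24.7) = 0.102/25 = 0.004082 mg/L.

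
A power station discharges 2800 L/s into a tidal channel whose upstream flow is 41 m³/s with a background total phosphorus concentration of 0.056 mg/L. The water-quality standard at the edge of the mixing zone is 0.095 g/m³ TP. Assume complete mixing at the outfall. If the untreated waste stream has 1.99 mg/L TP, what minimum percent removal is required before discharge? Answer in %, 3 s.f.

66.5 %

2800 L/s = 2.8 m³/s.
Mass balance: 0.095·43.8 = 2.8·Cₑ + 41·0.056.
Cₑ = (4.161 − 2.296) / 2.8 = 0.6661 mg/L.
Required removal = 1 − 0.6661/1.99 = 66.53 %.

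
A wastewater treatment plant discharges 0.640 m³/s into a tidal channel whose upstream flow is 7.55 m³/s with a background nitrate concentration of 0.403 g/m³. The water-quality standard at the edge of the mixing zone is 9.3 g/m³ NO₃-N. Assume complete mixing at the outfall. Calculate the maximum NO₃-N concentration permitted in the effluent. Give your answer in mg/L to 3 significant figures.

114 mg/L

Mass balance: 9.3·8.19 = 0.64·Cₑ + 7.55·0.403.
Cₑ = (76.17 − 3.043) / 0.64 = 114.3 mg/L.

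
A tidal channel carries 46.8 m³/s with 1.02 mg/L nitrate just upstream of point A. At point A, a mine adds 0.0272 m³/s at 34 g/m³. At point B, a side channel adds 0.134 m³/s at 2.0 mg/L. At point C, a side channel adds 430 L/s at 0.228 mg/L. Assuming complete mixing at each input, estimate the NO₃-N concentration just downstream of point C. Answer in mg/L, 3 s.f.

After input A: C = (46.8·1.02 + 0.0272·34) / 46.83 = 1.039 mg/L.
After input B: C = (46.83·1.039 + 0.134·2) / 46.96 = 1.042 mg/L.
430 L/s = 0.43 m³/s.
After input C: C = (46.96·1.042 + 0.43·0.228) / 47.39 = 1.035 mg/L.

1.03 mg/L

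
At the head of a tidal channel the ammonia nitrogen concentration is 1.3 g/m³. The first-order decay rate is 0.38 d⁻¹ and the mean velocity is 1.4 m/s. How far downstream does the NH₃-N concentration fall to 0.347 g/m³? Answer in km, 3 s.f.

420 km

From C = C₀·e^(−kt), t = ln(C₀/C)/k = ln(1.3/0.347)/0.38 = 1.321/0.38 = 3.476 d.
Distance = v·t = 1.4 m/s × 3.003e+05 s = 4.204e+05 m = 420.4 km.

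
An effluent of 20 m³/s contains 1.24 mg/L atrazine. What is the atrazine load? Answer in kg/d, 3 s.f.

Mass flux = Q·C = 20 m³/s × 1.24 g/m³ = 24.8 g/s.
= 24.8 g/s × 86.4 = 2143 kg/d.

2140 kg/d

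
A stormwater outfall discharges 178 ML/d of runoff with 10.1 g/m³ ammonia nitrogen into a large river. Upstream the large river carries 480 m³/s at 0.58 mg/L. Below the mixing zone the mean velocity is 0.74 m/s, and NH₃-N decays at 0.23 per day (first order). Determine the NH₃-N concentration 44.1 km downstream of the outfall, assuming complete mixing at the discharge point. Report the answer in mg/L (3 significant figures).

0.530 mg/L

178 ML/d = 2.06 m³/s.
After complete mixing, C₀ = (2.06·10.1 + 480·0.58) / 482.1 = 0.6207 mg/L.
Travel time t = 4.41e+04 m / 0.74 m/s = 5.959e+04 s = 0.6898 d.
C = 0.6207·exp(−0.23·0.6898) = 0.6207·0.8533 = 0.5296 mg/L.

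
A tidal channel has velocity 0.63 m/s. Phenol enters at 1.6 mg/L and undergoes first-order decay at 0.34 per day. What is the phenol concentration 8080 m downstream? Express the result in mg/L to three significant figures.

1.52 mg/L

Travel time t = 8080 m / 0.63 m/s = 8080/0.63 = 1.283e+04 s = 0.1484 d.
First-order decay: C = 1.6·exp(−0.34·0.1484) = 1.6·0.9508 = 1.521 mg/L.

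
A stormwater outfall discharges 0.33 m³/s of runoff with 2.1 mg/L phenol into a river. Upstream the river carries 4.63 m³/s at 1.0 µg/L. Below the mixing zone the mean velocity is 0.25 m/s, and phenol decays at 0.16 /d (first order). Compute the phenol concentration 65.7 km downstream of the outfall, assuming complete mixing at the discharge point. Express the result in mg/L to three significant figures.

0.0865 mg/L

1.0 µg/L = 0.001 mg/L.
After complete mixing, C₀ = (0.33·2.1 + 4.63·0.001) / 4.96 = 0.1407 mg/L.
Travel time t = 6.57e+04 m / 0.25 m/s = 2.628e+05 s = 3.042 d.
C = 0.1407·exp(−0.16·3.042) = 0.1407·0.6147 = 0.08645 mg/L.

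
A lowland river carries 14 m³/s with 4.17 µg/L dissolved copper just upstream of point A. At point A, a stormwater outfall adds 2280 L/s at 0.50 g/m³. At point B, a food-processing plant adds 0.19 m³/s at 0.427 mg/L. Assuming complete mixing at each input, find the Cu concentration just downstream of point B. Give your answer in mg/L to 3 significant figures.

0.0777 mg/L

4.17 µg/L = 0.00417 mg/L.
2280 L/s = 2.28 m³/s.
After input A: C = (14·0.00417 + 2.28·0.5) / 16.28 = 0.07361 mg/L.
After input B: C = (16.28·0.07361 + 0.19·0.427) / 16.47 = 0.07769 mg/L.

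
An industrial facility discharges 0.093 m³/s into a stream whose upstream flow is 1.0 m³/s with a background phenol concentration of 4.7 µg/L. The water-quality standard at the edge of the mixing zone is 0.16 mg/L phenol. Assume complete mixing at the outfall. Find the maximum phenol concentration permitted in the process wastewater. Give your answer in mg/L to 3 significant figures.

1.83 mg/L

4.7 µg/L = 0.0047 mg/L.
Mass balance: 0.16·1.093 = 0.093·Cₑ + 1·0.0047.
Cₑ = (0.1749 − 0.0047) / 0.093 = 1.83 mg/L.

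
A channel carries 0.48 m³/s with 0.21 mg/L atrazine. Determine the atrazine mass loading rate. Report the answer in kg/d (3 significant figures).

Mass flux = Q·C = 0.48 m³/s × 0.21 g/m³ = 0.1008 g/s.
= 0.1008 g/s × 86.4 = 8.709 kg/d.

8.71 kg/d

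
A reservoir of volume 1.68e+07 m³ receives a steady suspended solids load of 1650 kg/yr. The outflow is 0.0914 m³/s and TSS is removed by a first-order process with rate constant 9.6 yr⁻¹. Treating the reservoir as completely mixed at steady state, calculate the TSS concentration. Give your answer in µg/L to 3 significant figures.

Outflow Q = 0.0914 m³/s × 3.156e+07 s/yr = 2.884e+06 m³/yr.
Steady-state CSTR mass balance: W = Q·C + k·V·C, so C = W/(Q + kV).
Q + kV = 2.884e+06 + 9.6·1.68e+07 = 1.642e+08 m³/yr.
C = 1650/1.642e+08 = 1.005e-05 kg/m³ = 0.01005 mg/L = 10.05 µg/L.

10.1 µg/L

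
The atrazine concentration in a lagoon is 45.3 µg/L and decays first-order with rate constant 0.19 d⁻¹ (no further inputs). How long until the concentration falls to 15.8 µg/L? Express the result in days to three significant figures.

5.54 d

t = ln(C₀/C)/k = ln(45.3/15.8)/0.19 = 1.053/0.19 = 5.544 d.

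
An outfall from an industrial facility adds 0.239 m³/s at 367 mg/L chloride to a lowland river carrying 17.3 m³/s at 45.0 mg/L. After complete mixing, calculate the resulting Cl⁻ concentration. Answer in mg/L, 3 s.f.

Conservation of mass across the mixing zone: C = (0.239·367 + 17.3·45) / (0.239 + 17.3) = 866.2/17.54 = 49.39 mg/L.

49.4 mg/L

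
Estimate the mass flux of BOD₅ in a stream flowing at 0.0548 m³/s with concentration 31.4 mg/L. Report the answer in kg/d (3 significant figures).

Mass flux = Q·C = 0.0548 m³/s × 31.4 g/m³ = 1.721 g/s.
= 1.721 g/s × 86.4 = 148.7 kg/d.

149 kg/d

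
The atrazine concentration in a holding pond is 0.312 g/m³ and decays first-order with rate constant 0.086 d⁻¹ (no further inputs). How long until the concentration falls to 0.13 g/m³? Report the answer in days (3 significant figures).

t = ln(C₀/C)/k = ln(0.312/0.13)/0.086 = 0.8755/0.086 = 10.18 d.

10.2 d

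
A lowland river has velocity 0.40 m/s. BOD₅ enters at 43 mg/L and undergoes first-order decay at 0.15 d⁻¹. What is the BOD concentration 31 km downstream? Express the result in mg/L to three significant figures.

37.6 mg/L

Travel time t = 31 km / 0.40 m/s = 3.1e+04/0.40 = 7.75e+04 s = 0.897 d.
First-order decay: C = 43·exp(−0.15·0.897) = 43·0.8741 = 37.59 mg/L.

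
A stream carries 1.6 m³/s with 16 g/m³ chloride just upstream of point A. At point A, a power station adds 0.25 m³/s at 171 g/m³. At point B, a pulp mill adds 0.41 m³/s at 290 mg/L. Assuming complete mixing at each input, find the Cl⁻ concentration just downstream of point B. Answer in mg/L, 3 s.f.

82.9 mg/L

After input A: C = (1.6·16 + 0.25·171) / 1.85 = 36.95 mg/L.
After input B: C = (1.85·36.95 + 0.41·290) / 2.26 = 82.85 mg/L.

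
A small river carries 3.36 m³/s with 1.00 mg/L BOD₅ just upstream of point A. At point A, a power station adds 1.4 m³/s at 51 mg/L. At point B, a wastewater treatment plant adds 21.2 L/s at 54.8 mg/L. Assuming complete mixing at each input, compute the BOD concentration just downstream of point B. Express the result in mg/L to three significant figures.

After input A: C = (3.36·1 + 1.4·51) / 4.76 = 15.71 mg/L.
21.2 L/s = 0.0212 m³/s.
After input B: C = (4.76·15.71 + 0.0212·54.8) / 4.781 = 15.88 mg/L.

15.9 mg/L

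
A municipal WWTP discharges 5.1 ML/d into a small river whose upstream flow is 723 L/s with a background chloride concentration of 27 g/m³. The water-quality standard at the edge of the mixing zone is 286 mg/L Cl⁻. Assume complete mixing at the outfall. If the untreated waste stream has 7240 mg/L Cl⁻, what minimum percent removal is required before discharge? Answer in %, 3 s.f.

52.2 %

5.1 ML/d = 0.05903 m³/s.
723 L/s = 0.723 m³/s.
Mass balance: 286·0.782 = 0.05903·Cₑ + 0.723·27.
Cₑ = (223.7 − 19.52) / 0.05903 = 3458 mg/L.
Required removal = 1 − 3458/7240 = 52.23 %.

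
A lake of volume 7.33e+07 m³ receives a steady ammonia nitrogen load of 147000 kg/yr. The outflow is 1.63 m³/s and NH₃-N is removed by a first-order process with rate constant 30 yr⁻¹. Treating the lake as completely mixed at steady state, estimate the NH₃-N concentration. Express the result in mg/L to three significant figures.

0.0653 mg/L

Outflow Q = 1.63 m³/s × 3.156e+07 s/yr = 5.144e+07 m³/yr.
Steady-state CSTR mass balance: W = Q·C + k·V·C, so C = W/(Q + kV).
Q + kV = 5.144e+07 + 30·7.33e+07 = 2.25e+09 m³/yr.
C = 147000/2.25e+09 = 6.532e-05 kg/m³ = 0.06532 mg/L.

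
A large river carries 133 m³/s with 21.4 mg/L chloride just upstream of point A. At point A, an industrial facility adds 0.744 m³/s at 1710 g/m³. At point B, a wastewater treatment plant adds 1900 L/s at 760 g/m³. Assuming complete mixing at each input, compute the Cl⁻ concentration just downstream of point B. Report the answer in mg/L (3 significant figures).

After input A: C = (133·21.4 + 0.744·1710) / 133.7 = 30.79 mg/L.
1900 L/s = 1.9 m³/s.
After input B: C = (133.7·30.79 + 1.9·760) / 135.6 = 41.01 mg/L.

41.0 mg/L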